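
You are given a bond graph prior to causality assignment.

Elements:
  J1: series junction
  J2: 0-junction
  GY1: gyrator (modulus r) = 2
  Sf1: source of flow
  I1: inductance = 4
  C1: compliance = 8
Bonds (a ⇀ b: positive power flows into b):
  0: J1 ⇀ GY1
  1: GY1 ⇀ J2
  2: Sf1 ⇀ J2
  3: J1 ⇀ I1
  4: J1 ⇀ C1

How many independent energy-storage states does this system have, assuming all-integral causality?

2  (C1, I1 all integral)

β2 →Sf1  (source Sf1 imposes f)
β1 →J2  (J2 needs exactly one e-in)
β0 →J1  (GY GY1: same side as bond 1)
β3 →I1  (I1: I, integral causality)
β4 →J1  (1-jn J1 has f-setter on 3)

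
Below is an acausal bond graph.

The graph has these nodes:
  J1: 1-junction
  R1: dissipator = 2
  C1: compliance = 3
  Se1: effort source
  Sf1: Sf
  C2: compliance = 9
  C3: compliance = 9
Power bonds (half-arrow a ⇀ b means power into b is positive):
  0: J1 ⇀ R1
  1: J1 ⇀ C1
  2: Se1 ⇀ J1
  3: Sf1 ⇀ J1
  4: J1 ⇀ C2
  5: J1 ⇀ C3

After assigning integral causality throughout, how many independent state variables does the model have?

3  (C1, C2, C3 all integral)

b2 stroke→J1  (Se1: effort source, stroke at far end)
b3 stroke→Sf1  (Sf1 fixes flow; stroke at Sf1)
b0 stroke→J1  (1-jn J1 has f-setter on 3)
b1 stroke→J1  (J1 flow already set via bond 3)
b4 stroke→J1  (1-jn J1 has f-setter on 3)
b5 stroke→J1  (1-jn J1 has f-setter on 3)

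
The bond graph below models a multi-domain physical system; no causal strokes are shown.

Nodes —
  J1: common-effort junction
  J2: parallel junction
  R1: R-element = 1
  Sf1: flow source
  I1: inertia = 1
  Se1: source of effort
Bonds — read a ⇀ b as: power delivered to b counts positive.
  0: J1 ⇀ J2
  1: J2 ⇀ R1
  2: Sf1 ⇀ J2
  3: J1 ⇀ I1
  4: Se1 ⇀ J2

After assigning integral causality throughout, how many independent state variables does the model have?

1  (I1 all integral)

β2 |Sf1  (source Sf1 imposes f)
β4 |J2  (Se1 (Se) sets effort on bond)
β0 |J1  (0-jn J2 has e-setter on 4)
β1 |R1  (0-jn J2 has e-setter on 4)
β3 |I1  (J1: bond 0 brought effort, rest push out)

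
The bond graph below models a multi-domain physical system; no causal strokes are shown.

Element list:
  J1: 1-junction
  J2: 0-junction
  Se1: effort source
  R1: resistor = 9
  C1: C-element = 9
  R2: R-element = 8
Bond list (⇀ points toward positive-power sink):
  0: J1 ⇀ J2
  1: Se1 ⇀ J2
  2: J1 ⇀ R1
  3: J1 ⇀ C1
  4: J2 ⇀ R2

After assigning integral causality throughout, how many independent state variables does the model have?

1  (C1 all integral)

bond 1 stroke at J2  (source Se1 imposes e)
bond 0 stroke at J1  (0-jn J2 has e-setter on 1)
bond 4 stroke at R2  (0-jn J2 has e-setter on 1)
bond 3 stroke at J1  (prefer integral on C1)
bond 2 stroke at R1  (J1 needs exactly one f-in)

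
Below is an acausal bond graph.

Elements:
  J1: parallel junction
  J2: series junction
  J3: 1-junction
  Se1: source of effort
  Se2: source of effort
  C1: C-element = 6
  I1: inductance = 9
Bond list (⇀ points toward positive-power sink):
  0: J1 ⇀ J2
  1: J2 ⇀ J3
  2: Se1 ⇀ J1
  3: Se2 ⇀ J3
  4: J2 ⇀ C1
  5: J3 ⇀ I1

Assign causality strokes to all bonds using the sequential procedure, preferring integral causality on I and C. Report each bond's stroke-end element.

bond 0 |J2
bond 1 |J3
bond 2 |J1
bond 3 |J3
bond 4 |J2
bond 5 |I1

b2 stroke→J1  (Se1 fixes effort; stroke away)
b3 stroke→J3  (Se2: effort source, stroke at far end)
b0 stroke→J2  (J1 effort already set via bond 2)
b4 stroke→J2  (prefer integral on C1)
b1 stroke→J3  (J2: last free bond brings flow in)
b5 stroke→I1  (closing 1-jn rule on J3)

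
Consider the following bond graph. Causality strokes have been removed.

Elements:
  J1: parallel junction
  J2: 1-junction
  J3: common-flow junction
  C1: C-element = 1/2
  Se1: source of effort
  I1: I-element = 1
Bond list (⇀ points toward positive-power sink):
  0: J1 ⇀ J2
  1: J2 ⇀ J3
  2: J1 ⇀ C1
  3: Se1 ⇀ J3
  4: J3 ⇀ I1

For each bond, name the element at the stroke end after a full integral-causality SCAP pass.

b0 stroke→J2
b1 stroke→J3
b2 stroke→J1
b3 stroke→J3
b4 stroke→I1

bond 3 stroke at J3  (Se1 (Se) sets effort on bond)
bond 2 stroke at J1  (C1 integral (e out))
bond 0 stroke at J2  (0-jn J1 has e-setter on 2)
bond 1 stroke at J3  (J2: last free bond brings flow in)
bond 4 stroke at I1  (closing 1-jn rule on J3)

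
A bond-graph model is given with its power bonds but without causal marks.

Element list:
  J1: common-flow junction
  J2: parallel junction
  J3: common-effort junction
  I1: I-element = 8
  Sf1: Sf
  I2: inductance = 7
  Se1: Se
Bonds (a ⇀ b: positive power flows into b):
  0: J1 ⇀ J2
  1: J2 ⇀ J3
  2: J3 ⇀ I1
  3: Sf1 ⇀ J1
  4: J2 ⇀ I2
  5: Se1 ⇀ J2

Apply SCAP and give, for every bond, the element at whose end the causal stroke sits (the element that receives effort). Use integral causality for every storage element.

β0 stroke at J1
β1 stroke at J3
β2 stroke at I1
β3 stroke at Sf1
β4 stroke at I2
β5 stroke at J2

#3 stroke at Sf1  (Sf1: flow source, stroke at near end)
#5 stroke at J2  (Se1: effort source, stroke at far end)
#0 stroke at J1  (1-jn J1 has f-setter on 3)
#1 stroke at J3  (0-jn J2 has e-setter on 5)
#4 stroke at I2  (J2 effort already set via bond 5)
#2 stroke at I1  (J3: bond 1 brought effort, rest push out)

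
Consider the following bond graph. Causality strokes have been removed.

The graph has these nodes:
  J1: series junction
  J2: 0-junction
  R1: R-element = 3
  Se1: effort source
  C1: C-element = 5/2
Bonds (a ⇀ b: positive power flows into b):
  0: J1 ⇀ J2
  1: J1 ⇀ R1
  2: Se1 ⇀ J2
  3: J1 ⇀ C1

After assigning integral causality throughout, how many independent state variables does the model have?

bond 2 stroke at J2  (Se1 (Se) sets effort on bond)
bond 0 stroke at J1  (J2: bond 2 brought effort, rest push out)
bond 3 stroke at J1  (C1 outputs effort q/C1)
bond 1 stroke at R1  (only one flow-in slot at J1)

1  (C1 all integral)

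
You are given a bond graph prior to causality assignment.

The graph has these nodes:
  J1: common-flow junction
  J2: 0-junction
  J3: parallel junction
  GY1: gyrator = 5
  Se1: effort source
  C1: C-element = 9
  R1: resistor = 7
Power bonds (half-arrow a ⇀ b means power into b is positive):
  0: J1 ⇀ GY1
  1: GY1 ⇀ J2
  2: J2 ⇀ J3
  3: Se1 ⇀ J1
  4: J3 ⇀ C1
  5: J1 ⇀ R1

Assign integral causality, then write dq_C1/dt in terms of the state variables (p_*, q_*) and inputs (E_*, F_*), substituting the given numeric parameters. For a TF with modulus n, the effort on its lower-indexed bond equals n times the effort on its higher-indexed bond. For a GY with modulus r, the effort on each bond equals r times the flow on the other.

dq_C1/dt = E_Se1/5 - 7*q_C1/225

b3 stroke at J1  (Se1 fixes effort; stroke away)
b4 stroke at J3  (C1 integral (e out))
b2 stroke at J2  (0-jn J3 has e-setter on 4)
b1 stroke at GY1  (J2: bond 2 brought effort, rest push out)
b0 stroke at GY1  (through GY1, causality inverts; strokes same side of GY1)
b5 stroke at J1  (J1: bond 0 brought flow, rest push out)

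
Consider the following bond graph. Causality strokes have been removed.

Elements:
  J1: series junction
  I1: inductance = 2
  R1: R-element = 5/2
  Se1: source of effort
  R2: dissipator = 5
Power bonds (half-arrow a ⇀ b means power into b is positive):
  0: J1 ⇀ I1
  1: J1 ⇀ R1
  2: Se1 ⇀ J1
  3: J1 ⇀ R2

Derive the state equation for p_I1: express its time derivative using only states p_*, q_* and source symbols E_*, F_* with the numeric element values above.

#2 stroke at J1  (Se1 fixes effort; stroke away)
#0 stroke at I1  (prefer integral on I1)
#1 stroke at J1  (J1 flow already set via bond 0)
#3 stroke at J1  (J1: bond 0 brought flow, rest push out)

dp_I1/dt = E_Se1 - 15*p_I1/4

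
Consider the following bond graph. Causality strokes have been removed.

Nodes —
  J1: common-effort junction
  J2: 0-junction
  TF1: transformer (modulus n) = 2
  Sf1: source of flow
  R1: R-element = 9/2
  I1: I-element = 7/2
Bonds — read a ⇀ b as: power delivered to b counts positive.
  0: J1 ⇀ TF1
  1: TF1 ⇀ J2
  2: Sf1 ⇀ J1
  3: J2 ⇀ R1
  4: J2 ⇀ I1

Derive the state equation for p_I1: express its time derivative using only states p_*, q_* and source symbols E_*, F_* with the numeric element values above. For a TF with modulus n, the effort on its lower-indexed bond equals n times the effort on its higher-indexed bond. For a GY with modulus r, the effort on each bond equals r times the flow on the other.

dp_I1/dt = 9*F_Sf1 - 9*p_I1/7

#2 stroke→Sf1  (Sf1 fixes flow; stroke at Sf1)
#0 stroke→J1  (only one effort-in slot at J1)
#1 stroke→TF1  (TF TF1: opposite of bond 0)
#4 stroke→I1  (I1: I, integral causality)
#3 stroke→J2  (J2 needs exactly one e-in)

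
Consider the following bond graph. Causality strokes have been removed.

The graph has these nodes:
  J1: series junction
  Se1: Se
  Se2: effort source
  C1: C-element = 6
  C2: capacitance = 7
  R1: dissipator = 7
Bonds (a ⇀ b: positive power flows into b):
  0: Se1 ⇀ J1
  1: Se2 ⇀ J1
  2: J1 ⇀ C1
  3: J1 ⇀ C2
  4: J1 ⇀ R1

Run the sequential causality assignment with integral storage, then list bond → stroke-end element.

#0 →J1
#1 →J1
#2 →J1
#3 →J1
#4 →R1

β0 |J1  (Se1 fixes effort; stroke away)
β1 |J1  (Se2: effort source, stroke at far end)
β2 |J1  (C1: C, integral causality)
β3 |J1  (prefer integral on C2)
β4 |R1  (closing 1-jn rule on J1)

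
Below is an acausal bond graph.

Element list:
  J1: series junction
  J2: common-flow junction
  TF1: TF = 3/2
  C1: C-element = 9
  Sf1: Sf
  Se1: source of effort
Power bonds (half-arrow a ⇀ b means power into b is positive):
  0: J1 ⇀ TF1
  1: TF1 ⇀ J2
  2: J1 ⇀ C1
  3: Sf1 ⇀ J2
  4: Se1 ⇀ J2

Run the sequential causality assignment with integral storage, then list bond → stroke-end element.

#0 |TF1
#1 |J2
#2 |J1
#3 |Sf1
#4 |J2

β3 stroke at Sf1  (source Sf1 imposes f)
β4 stroke at J2  (source Se1 imposes e)
β1 stroke at J2  (common-f at J2 fixed by 3)
β0 stroke at TF1  (TF1 one-in-one-out from 1)
β2 stroke at J1  (J1: bond 0 brought flow, rest push out)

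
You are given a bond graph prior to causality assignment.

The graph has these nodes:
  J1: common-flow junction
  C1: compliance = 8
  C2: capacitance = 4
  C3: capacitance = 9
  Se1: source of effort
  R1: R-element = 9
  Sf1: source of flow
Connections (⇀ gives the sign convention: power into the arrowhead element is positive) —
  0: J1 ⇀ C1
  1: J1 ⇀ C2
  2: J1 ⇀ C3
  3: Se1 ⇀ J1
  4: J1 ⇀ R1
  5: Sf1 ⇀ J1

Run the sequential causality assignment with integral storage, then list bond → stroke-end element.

β3 |J1  (Se1: effort source, stroke at far end)
β5 |Sf1  (source Sf1 imposes f)
β0 |J1  (J1 flow already set via bond 5)
β1 |J1  (J1: bond 5 brought flow, rest push out)
β2 |J1  (J1: bond 5 brought flow, rest push out)
β4 |J1  (1-jn J1 has f-setter on 5)

bond 0 →J1
bond 1 →J1
bond 2 →J1
bond 3 →J1
bond 4 →J1
bond 5 →Sf1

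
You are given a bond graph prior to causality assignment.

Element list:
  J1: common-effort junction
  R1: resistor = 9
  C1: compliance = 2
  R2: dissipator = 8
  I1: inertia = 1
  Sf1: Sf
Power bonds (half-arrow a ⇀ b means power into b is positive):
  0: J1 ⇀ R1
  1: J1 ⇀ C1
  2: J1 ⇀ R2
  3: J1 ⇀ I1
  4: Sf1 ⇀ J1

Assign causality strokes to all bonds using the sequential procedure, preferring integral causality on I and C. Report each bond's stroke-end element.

bond 4 →Sf1  (Sf1: flow source, stroke at near end)
bond 1 →J1  (C1 outputs effort q/C1)
bond 0 →R1  (J1: bond 1 brought effort, rest push out)
bond 2 →R2  (J1: bond 1 brought effort, rest push out)
bond 3 →I1  (J1 effort already set via bond 1)

β0 stroke→R1
β1 stroke→J1
β2 stroke→R2
β3 stroke→I1
β4 stroke→Sf1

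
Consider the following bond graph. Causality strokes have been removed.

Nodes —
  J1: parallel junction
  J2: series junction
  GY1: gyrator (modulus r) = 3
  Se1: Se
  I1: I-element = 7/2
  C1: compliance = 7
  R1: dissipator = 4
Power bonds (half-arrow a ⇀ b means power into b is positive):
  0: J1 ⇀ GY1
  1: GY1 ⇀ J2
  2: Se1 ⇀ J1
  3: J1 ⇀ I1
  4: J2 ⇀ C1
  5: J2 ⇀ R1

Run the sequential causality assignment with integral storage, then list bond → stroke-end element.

bond 2 |J1  (source Se1 imposes e)
bond 0 |GY1  (J1: bond 2 brought effort, rest push out)
bond 3 |I1  (0-jn J1 has e-setter on 2)
bond 1 |GY1  (GY1: gyrator matches bond 0)
bond 4 |J2  (1-jn J2 has f-setter on 1)
bond 5 |J2  (J2: bond 1 brought flow, rest push out)

b0 stroke→GY1
b1 stroke→GY1
b2 stroke→J1
b3 stroke→I1
b4 stroke→J2
b5 stroke→J2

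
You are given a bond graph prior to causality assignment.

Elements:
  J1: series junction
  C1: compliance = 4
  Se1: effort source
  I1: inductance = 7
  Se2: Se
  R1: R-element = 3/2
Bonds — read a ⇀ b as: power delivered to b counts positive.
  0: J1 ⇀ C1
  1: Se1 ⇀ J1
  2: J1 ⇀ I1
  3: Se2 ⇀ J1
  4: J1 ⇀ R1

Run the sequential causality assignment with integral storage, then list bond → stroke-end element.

bond 1 →J1  (Se1: effort source, stroke at far end)
bond 3 →J1  (Se2 (Se) sets effort on bond)
bond 0 →J1  (C1 integral (e out))
bond 2 →I1  (prefer integral on I1)
bond 4 →J1  (common-f at J1 fixed by 2)

β0 |J1
β1 |J1
β2 |I1
β3 |J1
β4 |J1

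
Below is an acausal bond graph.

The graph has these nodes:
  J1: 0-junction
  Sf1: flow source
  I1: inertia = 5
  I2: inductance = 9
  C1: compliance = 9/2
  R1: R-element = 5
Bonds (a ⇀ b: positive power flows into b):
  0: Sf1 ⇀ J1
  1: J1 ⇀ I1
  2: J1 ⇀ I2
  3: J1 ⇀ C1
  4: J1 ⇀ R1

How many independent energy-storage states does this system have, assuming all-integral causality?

3  (C1, I1, I2 all integral)

#0 →Sf1  (Sf1: flow source, stroke at near end)
#1 →I1  (I1 integral (f out))
#2 →I2  (I2 integral (f out))
#3 →J1  (C1 outputs effort q/C1)
#4 →R1  (common-e at J1 fixed by 3)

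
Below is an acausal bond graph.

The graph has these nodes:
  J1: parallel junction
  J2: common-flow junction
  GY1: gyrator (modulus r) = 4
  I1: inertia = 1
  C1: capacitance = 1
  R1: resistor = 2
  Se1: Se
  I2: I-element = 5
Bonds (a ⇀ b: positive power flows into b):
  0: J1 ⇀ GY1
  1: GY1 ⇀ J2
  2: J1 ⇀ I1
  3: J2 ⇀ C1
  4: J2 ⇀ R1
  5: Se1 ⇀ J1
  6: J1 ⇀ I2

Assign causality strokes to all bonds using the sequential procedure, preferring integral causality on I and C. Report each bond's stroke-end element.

#0 |GY1
#1 |GY1
#2 |I1
#3 |J2
#4 |J2
#5 |J1
#6 |I2

#5 →J1  (Se1: effort source, stroke at far end)
#0 →GY1  (J1: bond 5 brought effort, rest push out)
#2 →I1  (0-jn J1 has e-setter on 5)
#6 →I2  (0-jn J1 has e-setter on 5)
#1 →GY1  (GY1: gyrator matches bond 0)
#3 →J2  (J2 flow already set via bond 1)
#4 →J2  (J2 flow already set via bond 1)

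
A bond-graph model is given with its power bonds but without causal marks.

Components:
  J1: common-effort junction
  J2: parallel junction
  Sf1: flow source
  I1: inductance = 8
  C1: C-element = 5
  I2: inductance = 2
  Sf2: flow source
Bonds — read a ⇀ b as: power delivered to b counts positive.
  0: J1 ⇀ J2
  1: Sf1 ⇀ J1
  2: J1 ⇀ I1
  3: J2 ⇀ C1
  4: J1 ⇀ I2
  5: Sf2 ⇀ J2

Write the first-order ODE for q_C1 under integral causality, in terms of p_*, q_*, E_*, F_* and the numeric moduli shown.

dq_C1/dt = F_Sf1 + F_Sf2 - p_I1/8 - p_I2/2

bond 1 stroke→Sf1  (Sf1: flow source, stroke at near end)
bond 5 stroke→Sf2  (source Sf2 imposes f)
bond 2 stroke→I1  (prefer integral on I1)
bond 3 stroke→J2  (C1 outputs effort q/C1)
bond 0 stroke→J1  (J2 effort already set via bond 3)
bond 4 stroke→I2  (common-e at J1 fixed by 0)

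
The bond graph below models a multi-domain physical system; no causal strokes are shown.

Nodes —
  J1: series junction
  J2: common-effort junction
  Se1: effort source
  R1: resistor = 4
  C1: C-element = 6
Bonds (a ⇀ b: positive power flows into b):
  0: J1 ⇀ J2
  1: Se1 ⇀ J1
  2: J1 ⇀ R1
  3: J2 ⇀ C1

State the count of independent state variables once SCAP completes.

bond 1 |J1  (Se1 (Se) sets effort on bond)
bond 3 |J2  (C1: C, integral causality)
bond 0 |J1  (J2 effort already set via bond 3)
bond 2 |R1  (J1 needs exactly one f-in)

1  (C1 all integral)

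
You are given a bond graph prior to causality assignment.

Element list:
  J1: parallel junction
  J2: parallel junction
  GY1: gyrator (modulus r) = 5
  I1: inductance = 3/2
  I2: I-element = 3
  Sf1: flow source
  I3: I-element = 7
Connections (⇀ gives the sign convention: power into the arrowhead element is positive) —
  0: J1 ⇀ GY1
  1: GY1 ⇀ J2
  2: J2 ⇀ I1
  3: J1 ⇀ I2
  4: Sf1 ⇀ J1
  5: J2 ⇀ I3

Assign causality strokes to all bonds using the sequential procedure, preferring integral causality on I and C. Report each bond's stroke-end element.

#0 stroke→J1
#1 stroke→J2
#2 stroke→I1
#3 stroke→I2
#4 stroke→Sf1
#5 stroke→I3

b4 |Sf1  (Sf1: flow source, stroke at near end)
b2 |I1  (I1 integral (f out))
b3 |I2  (I2: I, integral causality)
b0 |J1  (only one effort-in slot at J1)
b1 |J2  (GY1 both-in/both-out from 0)
b5 |I3  (J2: bond 1 brought effort, rest push out)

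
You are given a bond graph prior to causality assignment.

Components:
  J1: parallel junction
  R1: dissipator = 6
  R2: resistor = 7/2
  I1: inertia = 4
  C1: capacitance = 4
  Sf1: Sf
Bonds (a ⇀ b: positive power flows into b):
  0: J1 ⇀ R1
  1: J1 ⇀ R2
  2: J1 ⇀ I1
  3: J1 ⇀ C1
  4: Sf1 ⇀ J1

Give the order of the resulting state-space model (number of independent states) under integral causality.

2  (C1, I1 all integral)

β4 |Sf1  (Sf1 (Sf) sets flow on bond)
β2 |I1  (I1 outputs flow p/I1)
β3 |J1  (C1 integral (e out))
β0 |R1  (0-jn J1 has e-setter on 3)
β1 |R2  (J1 effort already set via bond 3)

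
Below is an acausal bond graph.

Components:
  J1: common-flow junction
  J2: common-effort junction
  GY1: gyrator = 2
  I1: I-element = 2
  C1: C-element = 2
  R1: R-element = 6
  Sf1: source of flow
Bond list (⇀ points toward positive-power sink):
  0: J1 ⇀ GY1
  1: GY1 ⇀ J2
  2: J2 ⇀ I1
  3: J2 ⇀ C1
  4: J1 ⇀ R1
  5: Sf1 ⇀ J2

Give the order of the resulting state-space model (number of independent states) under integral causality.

b5 →Sf1  (source Sf1 imposes f)
b2 →I1  (I1 integral (f out))
b3 →J2  (prefer integral on C1)
b1 →GY1  (common-e at J2 fixed by 3)
b0 →GY1  (through GY1, causality inverts; strokes same side of GY1)
b4 →J1  (J1 flow already set via bond 0)

2  (C1, I1 all integral)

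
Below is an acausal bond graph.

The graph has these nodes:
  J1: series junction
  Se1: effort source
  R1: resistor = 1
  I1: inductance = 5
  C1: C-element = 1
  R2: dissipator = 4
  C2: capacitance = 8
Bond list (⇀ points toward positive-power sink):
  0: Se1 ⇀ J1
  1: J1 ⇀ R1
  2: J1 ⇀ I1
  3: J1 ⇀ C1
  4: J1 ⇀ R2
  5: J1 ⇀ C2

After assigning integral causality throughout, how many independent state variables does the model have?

β0 stroke→J1  (Se1 fixes effort; stroke away)
β2 stroke→I1  (I1 integral (f out))
β1 stroke→J1  (common-f at J1 fixed by 2)
β3 stroke→J1  (J1 flow already set via bond 2)
β4 stroke→J1  (common-f at J1 fixed by 2)
β5 stroke→J1  (common-f at J1 fixed by 2)

3  (C1, C2, I1 all integral)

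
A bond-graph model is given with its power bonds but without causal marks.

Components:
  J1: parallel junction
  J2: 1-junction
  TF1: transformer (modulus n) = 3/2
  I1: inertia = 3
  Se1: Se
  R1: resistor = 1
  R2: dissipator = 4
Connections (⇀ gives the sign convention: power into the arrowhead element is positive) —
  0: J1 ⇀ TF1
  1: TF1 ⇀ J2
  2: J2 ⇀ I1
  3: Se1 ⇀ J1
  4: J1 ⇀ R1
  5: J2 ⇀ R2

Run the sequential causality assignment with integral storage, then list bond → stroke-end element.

#0 stroke at TF1
#1 stroke at J2
#2 stroke at I1
#3 stroke at J1
#4 stroke at R1
#5 stroke at J2

b3 stroke→J1  (Se1 (Se) sets effort on bond)
b0 stroke→TF1  (0-jn J1 has e-setter on 3)
b4 stroke→R1  (common-e at J1 fixed by 3)
b1 stroke→J2  (TF1 one-in-one-out from 0)
b2 stroke→I1  (I1 outputs flow p/I1)
b5 stroke→J2  (J2: bond 2 brought flow, rest push out)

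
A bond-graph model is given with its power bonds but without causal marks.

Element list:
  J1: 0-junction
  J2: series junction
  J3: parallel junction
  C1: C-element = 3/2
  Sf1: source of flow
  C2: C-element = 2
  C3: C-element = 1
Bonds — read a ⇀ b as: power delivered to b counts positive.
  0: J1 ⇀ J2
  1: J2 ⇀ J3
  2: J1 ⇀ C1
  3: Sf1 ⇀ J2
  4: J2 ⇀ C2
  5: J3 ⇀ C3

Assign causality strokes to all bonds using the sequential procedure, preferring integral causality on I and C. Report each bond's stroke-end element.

β0 stroke→J2
β1 stroke→J2
β2 stroke→J1
β3 stroke→Sf1
β4 stroke→J2
β5 stroke→J3

b3 stroke→Sf1  (source Sf1 imposes f)
b0 stroke→J2  (common-f at J2 fixed by 3)
b1 stroke→J2  (1-jn J2 has f-setter on 3)
b4 stroke→J2  (J2: bond 3 brought flow, rest push out)
b5 stroke→J3  (closing 0-jn rule on J3)
b2 stroke→J1  (closing 0-jn rule on J1)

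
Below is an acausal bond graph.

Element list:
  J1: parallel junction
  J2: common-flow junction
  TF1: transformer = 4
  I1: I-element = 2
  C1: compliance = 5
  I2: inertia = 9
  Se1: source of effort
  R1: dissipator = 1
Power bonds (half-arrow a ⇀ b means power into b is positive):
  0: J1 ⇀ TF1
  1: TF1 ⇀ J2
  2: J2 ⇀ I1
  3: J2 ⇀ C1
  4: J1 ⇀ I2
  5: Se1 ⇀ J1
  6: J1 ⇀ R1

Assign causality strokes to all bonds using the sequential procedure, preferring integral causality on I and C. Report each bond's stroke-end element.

#0 →TF1
#1 →J2
#2 →I1
#3 →J2
#4 →I2
#5 →J1
#6 →R1

bond 5 |J1  (Se1: effort source, stroke at far end)
bond 0 |TF1  (J1 effort already set via bond 5)
bond 4 |I2  (0-jn J1 has e-setter on 5)
bond 6 |R1  (J1: bond 5 brought effort, rest push out)
bond 1 |J2  (TF1: transformer flips bond 0)
bond 2 |I1  (I1: I, integral causality)
bond 3 |J2  (common-f at J2 fixed by 2)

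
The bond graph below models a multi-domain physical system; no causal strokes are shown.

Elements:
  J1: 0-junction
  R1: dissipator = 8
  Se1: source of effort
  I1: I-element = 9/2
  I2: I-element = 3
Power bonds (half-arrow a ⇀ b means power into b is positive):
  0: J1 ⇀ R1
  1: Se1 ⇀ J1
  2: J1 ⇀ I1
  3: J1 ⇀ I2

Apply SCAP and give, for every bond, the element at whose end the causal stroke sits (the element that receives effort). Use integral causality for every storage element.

β1 stroke at J1  (Se1 (Se) sets effort on bond)
β0 stroke at R1  (J1 effort already set via bond 1)
β2 stroke at I1  (J1 effort already set via bond 1)
β3 stroke at I2  (0-jn J1 has e-setter on 1)

β0 →R1
β1 →J1
β2 →I1
β3 →I2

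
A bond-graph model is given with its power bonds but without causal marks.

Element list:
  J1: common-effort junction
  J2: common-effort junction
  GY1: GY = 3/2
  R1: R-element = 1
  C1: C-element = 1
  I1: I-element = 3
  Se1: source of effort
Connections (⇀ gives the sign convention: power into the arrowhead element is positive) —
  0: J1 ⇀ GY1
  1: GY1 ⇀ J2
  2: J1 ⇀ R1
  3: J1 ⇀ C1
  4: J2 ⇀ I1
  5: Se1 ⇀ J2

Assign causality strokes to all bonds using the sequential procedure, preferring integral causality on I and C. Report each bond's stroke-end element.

bond 5 stroke→J2  (source Se1 imposes e)
bond 1 stroke→GY1  (common-e at J2 fixed by 5)
bond 4 stroke→I1  (0-jn J2 has e-setter on 5)
bond 0 stroke→GY1  (GY GY1: same side as bond 1)
bond 3 stroke→J1  (C1 integral (e out))
bond 2 stroke→R1  (J1 effort already set via bond 3)

β0 stroke→GY1
β1 stroke→GY1
β2 stroke→R1
β3 stroke→J1
β4 stroke→I1
β5 stroke→J2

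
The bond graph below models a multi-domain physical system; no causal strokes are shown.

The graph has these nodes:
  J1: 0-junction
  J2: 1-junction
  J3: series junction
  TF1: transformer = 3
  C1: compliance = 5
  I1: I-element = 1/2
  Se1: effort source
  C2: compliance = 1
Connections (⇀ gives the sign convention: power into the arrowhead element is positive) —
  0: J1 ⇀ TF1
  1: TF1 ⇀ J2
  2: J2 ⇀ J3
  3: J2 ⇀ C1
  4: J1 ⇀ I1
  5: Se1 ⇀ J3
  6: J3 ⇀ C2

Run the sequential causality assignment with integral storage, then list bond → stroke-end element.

b0 →J1
b1 →TF1
b2 →J2
b3 →J2
b4 →I1
b5 →J3
b6 →J3

bond 5 |J3  (Se1 (Se) sets effort on bond)
bond 3 |J2  (prefer integral on C1)
bond 4 |I1  (I1 outputs flow p/I1)
bond 0 |J1  (J1: last free bond brings effort in)
bond 1 |TF1  (through TF1, causality passes straight; one stroke at TF1)
bond 2 |J2  (J2 flow already set via bond 1)
bond 6 |J3  (J3 flow already set via bond 2)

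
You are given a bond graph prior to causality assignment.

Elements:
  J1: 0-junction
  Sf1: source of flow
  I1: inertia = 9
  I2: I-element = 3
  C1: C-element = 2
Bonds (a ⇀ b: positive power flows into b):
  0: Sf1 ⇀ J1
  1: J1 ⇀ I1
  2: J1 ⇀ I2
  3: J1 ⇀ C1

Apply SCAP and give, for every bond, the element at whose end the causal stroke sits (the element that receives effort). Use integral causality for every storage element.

bond 0 →Sf1
bond 1 →I1
bond 2 →I2
bond 3 →J1

#0 →Sf1  (Sf1 fixes flow; stroke at Sf1)
#1 →I1  (I1: I, integral causality)
#2 →I2  (I2 outputs flow p/I2)
#3 →J1  (J1: last free bond brings effort in)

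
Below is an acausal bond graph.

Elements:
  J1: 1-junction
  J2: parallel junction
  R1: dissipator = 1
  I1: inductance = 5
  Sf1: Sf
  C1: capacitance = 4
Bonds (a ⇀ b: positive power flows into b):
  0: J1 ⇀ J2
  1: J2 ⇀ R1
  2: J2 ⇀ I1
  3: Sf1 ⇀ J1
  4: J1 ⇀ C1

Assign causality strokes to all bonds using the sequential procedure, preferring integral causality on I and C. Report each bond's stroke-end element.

bond 0 |J1
bond 1 |J2
bond 2 |I1
bond 3 |Sf1
bond 4 |J1

β3 |Sf1  (Sf1 fixes flow; stroke at Sf1)
β0 |J1  (common-f at J1 fixed by 3)
β4 |J1  (1-jn J1 has f-setter on 3)
β2 |I1  (I1 integral (f out))
β1 |J2  (J2: last free bond brings effort in)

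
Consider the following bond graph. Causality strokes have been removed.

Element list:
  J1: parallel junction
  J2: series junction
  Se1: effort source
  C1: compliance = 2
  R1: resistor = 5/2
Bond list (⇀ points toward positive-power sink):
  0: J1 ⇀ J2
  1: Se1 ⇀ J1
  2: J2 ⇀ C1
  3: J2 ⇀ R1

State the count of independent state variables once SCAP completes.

1  (C1 all integral)

β1 →J1  (Se1: effort source, stroke at far end)
β0 →J2  (0-jn J1 has e-setter on 1)
β2 →J2  (prefer integral on C1)
β3 →R1  (closing 1-jn rule on J2)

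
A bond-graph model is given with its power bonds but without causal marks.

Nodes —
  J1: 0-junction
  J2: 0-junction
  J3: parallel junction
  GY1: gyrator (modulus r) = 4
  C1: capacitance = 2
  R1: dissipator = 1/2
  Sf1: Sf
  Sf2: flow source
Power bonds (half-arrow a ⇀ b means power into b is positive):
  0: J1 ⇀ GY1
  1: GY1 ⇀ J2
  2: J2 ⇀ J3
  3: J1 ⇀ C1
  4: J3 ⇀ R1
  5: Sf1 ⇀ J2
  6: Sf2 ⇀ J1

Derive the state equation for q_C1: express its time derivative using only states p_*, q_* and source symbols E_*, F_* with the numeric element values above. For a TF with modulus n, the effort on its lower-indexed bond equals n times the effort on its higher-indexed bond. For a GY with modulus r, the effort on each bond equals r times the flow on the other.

dq_C1/dt = -F_Sf1/8 + F_Sf2 - q_C1/64

#5 |Sf1  (Sf1 (Sf) sets flow on bond)
#6 |Sf2  (Sf2: flow source, stroke at near end)
#3 |J1  (C1: C, integral causality)
#0 |GY1  (J1: bond 3 brought effort, rest push out)
#1 |GY1  (through GY1, causality inverts; strokes same side of GY1)
#2 |J2  (closing 0-jn rule on J2)
#4 |J3  (closing 0-jn rule on J3)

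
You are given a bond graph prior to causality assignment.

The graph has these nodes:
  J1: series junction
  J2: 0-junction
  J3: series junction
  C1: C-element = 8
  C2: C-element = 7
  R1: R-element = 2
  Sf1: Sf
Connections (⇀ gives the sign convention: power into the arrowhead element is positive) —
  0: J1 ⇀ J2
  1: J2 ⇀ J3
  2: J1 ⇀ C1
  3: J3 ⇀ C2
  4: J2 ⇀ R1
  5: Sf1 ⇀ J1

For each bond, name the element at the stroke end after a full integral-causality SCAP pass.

#0 |J1
#1 |J2
#2 |J1
#3 |J3
#4 |R1
#5 |Sf1

bond 5 stroke→Sf1  (source Sf1 imposes f)
bond 0 stroke→J1  (1-jn J1 has f-setter on 5)
bond 2 stroke→J1  (J1 flow already set via bond 5)
bond 3 stroke→J3  (C2 integral (e out))
bond 1 stroke→J2  (closing 1-jn rule on J3)
bond 4 stroke→R1  (0-jn J2 has e-setter on 1)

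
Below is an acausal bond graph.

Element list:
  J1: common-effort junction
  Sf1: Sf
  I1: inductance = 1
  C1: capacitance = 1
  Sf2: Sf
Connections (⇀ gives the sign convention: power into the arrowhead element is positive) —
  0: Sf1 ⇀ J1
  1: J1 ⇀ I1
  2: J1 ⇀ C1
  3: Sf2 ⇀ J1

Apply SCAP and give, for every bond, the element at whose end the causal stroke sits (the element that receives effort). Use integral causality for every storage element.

bond 0 |Sf1
bond 1 |I1
bond 2 |J1
bond 3 |Sf2

#0 stroke at Sf1  (Sf1 fixes flow; stroke at Sf1)
#3 stroke at Sf2  (Sf2 (Sf) sets flow on bond)
#1 stroke at I1  (I1: I, integral causality)
#2 stroke at J1  (closing 0-jn rule on J1)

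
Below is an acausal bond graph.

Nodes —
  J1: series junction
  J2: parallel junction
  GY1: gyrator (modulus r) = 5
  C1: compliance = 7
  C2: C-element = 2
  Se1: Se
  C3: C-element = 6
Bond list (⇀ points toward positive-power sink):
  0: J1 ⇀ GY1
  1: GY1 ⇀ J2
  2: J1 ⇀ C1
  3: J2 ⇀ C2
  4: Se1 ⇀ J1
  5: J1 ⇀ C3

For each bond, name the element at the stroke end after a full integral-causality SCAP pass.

#4 →J1  (Se1 (Se) sets effort on bond)
#2 →J1  (C1 outputs effort q/C1)
#3 →J2  (prefer integral on C2)
#1 →GY1  (0-jn J2 has e-setter on 3)
#0 →GY1  (GY1 both-in/both-out from 1)
#5 →J1  (J1 flow already set via bond 0)

bond 0 →GY1
bond 1 →GY1
bond 2 →J1
bond 3 →J2
bond 4 →J1
bond 5 →J1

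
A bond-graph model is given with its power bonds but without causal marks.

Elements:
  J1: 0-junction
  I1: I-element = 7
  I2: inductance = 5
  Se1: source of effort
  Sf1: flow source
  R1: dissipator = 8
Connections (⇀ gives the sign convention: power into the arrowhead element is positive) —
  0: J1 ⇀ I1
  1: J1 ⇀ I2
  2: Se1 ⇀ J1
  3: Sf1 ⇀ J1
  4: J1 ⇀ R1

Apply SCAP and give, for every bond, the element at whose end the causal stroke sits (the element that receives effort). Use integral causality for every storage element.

bond 2 stroke at J1  (source Se1 imposes e)
bond 3 stroke at Sf1  (Sf1: flow source, stroke at near end)
bond 0 stroke at I1  (common-e at J1 fixed by 2)
bond 1 stroke at I2  (J1 effort already set via bond 2)
bond 4 stroke at R1  (J1: bond 2 brought effort, rest push out)

b0 stroke→I1
b1 stroke→I2
b2 stroke→J1
b3 stroke→Sf1
b4 stroke→R1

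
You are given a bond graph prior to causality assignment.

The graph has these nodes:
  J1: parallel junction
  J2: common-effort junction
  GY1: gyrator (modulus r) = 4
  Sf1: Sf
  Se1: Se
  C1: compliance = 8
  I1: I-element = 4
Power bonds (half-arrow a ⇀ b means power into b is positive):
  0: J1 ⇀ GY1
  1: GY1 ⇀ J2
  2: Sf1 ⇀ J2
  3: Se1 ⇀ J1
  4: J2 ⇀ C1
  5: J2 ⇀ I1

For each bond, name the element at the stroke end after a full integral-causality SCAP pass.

#2 →Sf1  (source Sf1 imposes f)
#3 →J1  (Se1 (Se) sets effort on bond)
#0 →GY1  (common-e at J1 fixed by 3)
#1 →GY1  (through GY1, causality inverts; strokes same side of GY1)
#4 →J2  (C1: C, integral causality)
#5 →I1  (J2: bond 4 brought effort, rest push out)

β0 stroke at GY1
β1 stroke at GY1
β2 stroke at Sf1
β3 stroke at J1
β4 stroke at J2
β5 stroke at I1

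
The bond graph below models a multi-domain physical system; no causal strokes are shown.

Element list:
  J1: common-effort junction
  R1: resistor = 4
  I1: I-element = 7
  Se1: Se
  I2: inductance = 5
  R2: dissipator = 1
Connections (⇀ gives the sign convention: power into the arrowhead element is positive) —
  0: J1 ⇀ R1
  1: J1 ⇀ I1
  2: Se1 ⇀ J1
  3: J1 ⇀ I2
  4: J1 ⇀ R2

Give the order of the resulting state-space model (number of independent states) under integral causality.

bond 2 |J1  (source Se1 imposes e)
bond 0 |R1  (J1: bond 2 brought effort, rest push out)
bond 1 |I1  (J1 effort already set via bond 2)
bond 3 |I2  (common-e at J1 fixed by 2)
bond 4 |R2  (J1 effort already set via bond 2)

2  (I1, I2 all integral)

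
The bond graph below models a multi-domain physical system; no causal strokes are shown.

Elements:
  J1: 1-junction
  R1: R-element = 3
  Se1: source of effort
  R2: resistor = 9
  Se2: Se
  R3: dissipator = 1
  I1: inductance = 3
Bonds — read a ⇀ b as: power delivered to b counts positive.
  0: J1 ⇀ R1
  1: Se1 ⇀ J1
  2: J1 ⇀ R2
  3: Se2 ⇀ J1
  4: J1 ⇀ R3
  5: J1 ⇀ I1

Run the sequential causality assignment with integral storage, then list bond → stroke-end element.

β0 →J1
β1 →J1
β2 →J1
β3 →J1
β4 →J1
β5 →I1

b1 stroke at J1  (Se1 fixes effort; stroke away)
b3 stroke at J1  (source Se2 imposes e)
b5 stroke at I1  (prefer integral on I1)
b0 stroke at J1  (J1 flow already set via bond 5)
b2 stroke at J1  (1-jn J1 has f-setter on 5)
b4 stroke at J1  (J1: bond 5 brought flow, rest push out)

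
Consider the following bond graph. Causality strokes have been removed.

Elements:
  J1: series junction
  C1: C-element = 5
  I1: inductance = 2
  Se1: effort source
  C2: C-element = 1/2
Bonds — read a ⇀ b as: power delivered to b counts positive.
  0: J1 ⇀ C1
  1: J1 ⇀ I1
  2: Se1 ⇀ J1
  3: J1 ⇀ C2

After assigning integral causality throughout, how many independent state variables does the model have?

3  (C1, C2, I1 all integral)

b2 →J1  (source Se1 imposes e)
b0 →J1  (C1: C, integral causality)
b1 →I1  (I1 outputs flow p/I1)
b3 →J1  (1-jn J1 has f-setter on 1)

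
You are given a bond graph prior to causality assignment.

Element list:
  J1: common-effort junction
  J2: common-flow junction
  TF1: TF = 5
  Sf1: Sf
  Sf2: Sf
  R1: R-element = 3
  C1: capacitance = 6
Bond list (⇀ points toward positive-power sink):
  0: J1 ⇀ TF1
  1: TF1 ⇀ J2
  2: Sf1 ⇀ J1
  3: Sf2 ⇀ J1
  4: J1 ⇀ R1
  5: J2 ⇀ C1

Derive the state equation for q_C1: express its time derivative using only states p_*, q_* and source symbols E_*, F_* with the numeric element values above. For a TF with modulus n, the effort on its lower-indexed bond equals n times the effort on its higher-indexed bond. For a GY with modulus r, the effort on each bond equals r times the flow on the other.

bond 2 stroke at Sf1  (Sf1: flow source, stroke at near end)
bond 3 stroke at Sf2  (Sf2 (Sf) sets flow on bond)
bond 5 stroke at J2  (C1: C, integral causality)
bond 1 stroke at TF1  (J2 needs exactly one f-in)
bond 0 stroke at J1  (through TF1, causality passes straight; one stroke at TF1)
bond 4 stroke at R1  (common-e at J1 fixed by 0)

dq_C1/dt = 5*F_Sf1 + 5*F_Sf2 - 25*q_C1/18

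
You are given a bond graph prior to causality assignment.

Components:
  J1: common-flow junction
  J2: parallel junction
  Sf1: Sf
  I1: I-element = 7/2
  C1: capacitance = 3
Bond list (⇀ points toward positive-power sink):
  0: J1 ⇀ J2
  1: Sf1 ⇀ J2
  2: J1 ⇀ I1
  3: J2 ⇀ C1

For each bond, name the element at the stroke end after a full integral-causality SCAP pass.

β0 →J1
β1 →Sf1
β2 →I1
β3 →J2

β1 →Sf1  (source Sf1 imposes f)
β2 →I1  (I1 outputs flow p/I1)
β0 →J1  (1-jn J1 has f-setter on 2)
β3 →J2  (only one effort-in slot at J2)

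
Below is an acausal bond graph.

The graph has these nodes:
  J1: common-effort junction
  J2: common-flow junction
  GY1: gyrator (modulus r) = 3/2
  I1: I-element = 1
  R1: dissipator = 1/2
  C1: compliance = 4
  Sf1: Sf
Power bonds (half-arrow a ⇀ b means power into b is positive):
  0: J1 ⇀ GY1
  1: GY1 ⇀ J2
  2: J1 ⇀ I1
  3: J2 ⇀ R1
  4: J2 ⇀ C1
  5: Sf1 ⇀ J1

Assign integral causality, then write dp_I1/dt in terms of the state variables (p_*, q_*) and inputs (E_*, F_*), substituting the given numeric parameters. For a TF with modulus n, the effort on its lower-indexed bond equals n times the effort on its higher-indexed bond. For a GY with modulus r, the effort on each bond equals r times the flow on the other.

dp_I1/dt = 9*F_Sf1/2 - 9*p_I1/2 - 3*q_C1/4

bond 5 stroke at Sf1  (Sf1 fixes flow; stroke at Sf1)
bond 2 stroke at I1  (I1 integral (f out))
bond 0 stroke at J1  (J1: last free bond brings effort in)
bond 1 stroke at J2  (GY GY1: same side as bond 0)
bond 4 stroke at J2  (C1: C, integral causality)
bond 3 stroke at R1  (closing 1-jn rule on J2)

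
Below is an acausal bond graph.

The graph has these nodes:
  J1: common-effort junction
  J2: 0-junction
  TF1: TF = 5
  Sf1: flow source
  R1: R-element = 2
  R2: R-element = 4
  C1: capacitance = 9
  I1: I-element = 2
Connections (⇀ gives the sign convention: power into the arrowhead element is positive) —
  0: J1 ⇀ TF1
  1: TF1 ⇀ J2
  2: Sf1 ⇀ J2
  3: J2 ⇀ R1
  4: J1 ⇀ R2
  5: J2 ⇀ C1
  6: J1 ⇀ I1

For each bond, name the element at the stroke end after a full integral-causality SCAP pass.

#0 stroke→J1
#1 stroke→TF1
#2 stroke→Sf1
#3 stroke→R1
#4 stroke→R2
#5 stroke→J2
#6 stroke→I1

b2 →Sf1  (Sf1 (Sf) sets flow on bond)
b5 →J2  (C1: C, integral causality)
b1 →TF1  (common-e at J2 fixed by 5)
b3 →R1  (common-e at J2 fixed by 5)
b0 →J1  (through TF1, causality passes straight; one stroke at TF1)
b4 →R2  (J1: bond 0 brought effort, rest push out)
b6 →I1  (common-e at J1 fixed by 0)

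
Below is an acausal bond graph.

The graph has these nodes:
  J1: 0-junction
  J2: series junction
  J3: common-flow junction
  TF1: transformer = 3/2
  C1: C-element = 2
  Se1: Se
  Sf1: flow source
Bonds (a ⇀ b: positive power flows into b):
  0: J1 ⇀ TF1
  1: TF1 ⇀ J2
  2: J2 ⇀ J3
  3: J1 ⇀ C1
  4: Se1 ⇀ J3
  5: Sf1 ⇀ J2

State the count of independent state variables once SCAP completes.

bond 4 |J3  (Se1 fixes effort; stroke away)
bond 5 |Sf1  (Sf1 fixes flow; stroke at Sf1)
bond 1 |J2  (common-f at J2 fixed by 5)
bond 2 |J2  (J2: bond 5 brought flow, rest push out)
bond 0 |TF1  (through TF1, causality passes straight; one stroke at TF1)
bond 3 |J1  (only one effort-in slot at J1)

1  (C1 all integral)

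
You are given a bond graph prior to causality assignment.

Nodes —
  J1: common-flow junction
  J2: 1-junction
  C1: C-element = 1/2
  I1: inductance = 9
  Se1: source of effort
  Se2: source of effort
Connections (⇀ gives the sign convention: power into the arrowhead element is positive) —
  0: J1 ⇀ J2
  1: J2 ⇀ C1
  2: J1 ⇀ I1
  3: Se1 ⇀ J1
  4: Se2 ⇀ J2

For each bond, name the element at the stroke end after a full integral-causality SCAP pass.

#0 stroke at J1
#1 stroke at J2
#2 stroke at I1
#3 stroke at J1
#4 stroke at J2

β3 →J1  (source Se1 imposes e)
β4 →J2  (Se2 (Se) sets effort on bond)
β1 →J2  (C1 outputs effort q/C1)
β0 →J1  (J2 needs exactly one f-in)
β2 →I1  (J1: last free bond brings flow in)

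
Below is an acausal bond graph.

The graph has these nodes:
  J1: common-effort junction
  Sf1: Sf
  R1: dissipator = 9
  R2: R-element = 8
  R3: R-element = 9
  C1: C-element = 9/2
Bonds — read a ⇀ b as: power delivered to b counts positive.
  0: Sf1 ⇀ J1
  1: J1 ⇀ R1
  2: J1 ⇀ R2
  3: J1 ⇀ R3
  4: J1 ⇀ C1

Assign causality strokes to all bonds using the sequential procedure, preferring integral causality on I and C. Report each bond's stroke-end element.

bond 0 |Sf1  (source Sf1 imposes f)
bond 4 |J1  (C1 outputs effort q/C1)
bond 1 |R1  (J1: bond 4 brought effort, rest push out)
bond 2 |R2  (J1: bond 4 brought effort, rest push out)
bond 3 |R3  (0-jn J1 has e-setter on 4)

#0 |Sf1
#1 |R1
#2 |R2
#3 |R3
#4 |J1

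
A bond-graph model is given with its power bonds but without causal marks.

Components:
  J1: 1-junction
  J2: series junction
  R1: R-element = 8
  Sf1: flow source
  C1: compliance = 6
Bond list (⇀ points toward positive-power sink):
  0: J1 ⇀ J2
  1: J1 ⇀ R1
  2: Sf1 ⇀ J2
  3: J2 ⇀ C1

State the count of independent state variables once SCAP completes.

b2 stroke→Sf1  (Sf1: flow source, stroke at near end)
b0 stroke→J2  (J2 flow already set via bond 2)
b3 stroke→J2  (J2 flow already set via bond 2)
b1 stroke→J1  (1-jn J1 has f-setter on 0)

1  (C1 all integral)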